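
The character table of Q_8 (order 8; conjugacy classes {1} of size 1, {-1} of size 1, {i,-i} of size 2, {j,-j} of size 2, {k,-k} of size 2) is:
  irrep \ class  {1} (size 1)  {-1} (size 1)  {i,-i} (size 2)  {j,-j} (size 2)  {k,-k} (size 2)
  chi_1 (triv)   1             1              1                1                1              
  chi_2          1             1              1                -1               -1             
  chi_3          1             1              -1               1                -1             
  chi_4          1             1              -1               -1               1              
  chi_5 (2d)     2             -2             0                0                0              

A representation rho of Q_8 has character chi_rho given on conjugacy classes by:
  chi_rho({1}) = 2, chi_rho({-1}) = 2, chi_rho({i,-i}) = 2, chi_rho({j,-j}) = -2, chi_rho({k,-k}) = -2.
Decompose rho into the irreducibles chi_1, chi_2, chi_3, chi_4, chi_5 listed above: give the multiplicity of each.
Multiplicities: chi_1: 0, chi_2: 2, chi_3: 0, chi_4: 0, chi_5: 0.

Explanation: Use <chi_rho, chi> = (1/|G|) sum_C |C| * chi_rho(C) * conj(chi(C)) with |G| = 8 for each irreducible chi in the table:
  <chi_rho, chi_1> = (1/8)[1*(2)*conj(1) + 1*(2)*conj(1) + 2*(2)*conj(1) + 2*(-2)*conj(1) + 2*(-2)*conj(1)]
      = (1/8)[(2) + (2) + (4) + (-4) + (-4)] = 0/8 = 0
  <chi_rho, chi_2> = (1/8)[1*(2)*conj(1) + 1*(2)*conj(1) + 2*(2)*conj(1) + 2*(-2)*conj(-1) + 2*(-2)*conj(-1)]
      = (1/8)[(2) + (2) + (4) + (4) + (4)] = 16/8 = 2
  <chi_rho, chi_3> = (1/8)[1*(2)*conj(1) + 1*(2)*conj(1) + 2*(2)*conj(-1) + 2*(-2)*conj(1) + 2*(-2)*conj(-1)]
      = (1/8)[(2) + (2) + (-4) + (-4) + (4)] = 0/8 = 0
  <chi_rho, chi_4> = (1/8)[1*(2)*conj(1) + 1*(2)*conj(1) + 2*(2)*conj(-1) + 2*(-2)*conj(-1) + 2*(-2)*conj(1)]
      = (1/8)[(2) + (2) + (-4) + (4) + (-4)] = 0/8 = 0
  <chi_rho, chi_5> = (1/8)[1*(2)*conj(2) + 1*(2)*conj(-2) + 2*(2)*conj(0) + 2*(-2)*conj(0) + 2*(-2)*conj(0)]
      = (1/8)[(4) + (-4) + (0) + (0) + (0)] = 0/8 = 0
Dimension check: dim(rho) = sum (mult * dim) = 0*1 + 2*1 + 0*1 + 0*1 + 0*2 = 2 = chi_rho(e) = 2.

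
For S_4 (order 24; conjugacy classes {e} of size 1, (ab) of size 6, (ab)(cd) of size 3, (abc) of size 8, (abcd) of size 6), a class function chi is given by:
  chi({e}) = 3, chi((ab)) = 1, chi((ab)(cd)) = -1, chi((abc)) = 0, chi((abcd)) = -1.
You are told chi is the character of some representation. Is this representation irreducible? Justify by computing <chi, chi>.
Irreducible: <chi, chi> = 1.

Working: <chi, chi> = (1/|G|) sum_C |C| * |chi(C)|^2 = (1/24)[1*|3|^2 + 6*|1|^2 + 3*|-1|^2 + 8*|0|^2 + 6*|-1|^2]
  = (1/24)[(9) + (6) + (3) + (0) + (6)] = 24/24 = 1.
A character is irreducible iff <chi, chi> = 1, so this representation is irreducible.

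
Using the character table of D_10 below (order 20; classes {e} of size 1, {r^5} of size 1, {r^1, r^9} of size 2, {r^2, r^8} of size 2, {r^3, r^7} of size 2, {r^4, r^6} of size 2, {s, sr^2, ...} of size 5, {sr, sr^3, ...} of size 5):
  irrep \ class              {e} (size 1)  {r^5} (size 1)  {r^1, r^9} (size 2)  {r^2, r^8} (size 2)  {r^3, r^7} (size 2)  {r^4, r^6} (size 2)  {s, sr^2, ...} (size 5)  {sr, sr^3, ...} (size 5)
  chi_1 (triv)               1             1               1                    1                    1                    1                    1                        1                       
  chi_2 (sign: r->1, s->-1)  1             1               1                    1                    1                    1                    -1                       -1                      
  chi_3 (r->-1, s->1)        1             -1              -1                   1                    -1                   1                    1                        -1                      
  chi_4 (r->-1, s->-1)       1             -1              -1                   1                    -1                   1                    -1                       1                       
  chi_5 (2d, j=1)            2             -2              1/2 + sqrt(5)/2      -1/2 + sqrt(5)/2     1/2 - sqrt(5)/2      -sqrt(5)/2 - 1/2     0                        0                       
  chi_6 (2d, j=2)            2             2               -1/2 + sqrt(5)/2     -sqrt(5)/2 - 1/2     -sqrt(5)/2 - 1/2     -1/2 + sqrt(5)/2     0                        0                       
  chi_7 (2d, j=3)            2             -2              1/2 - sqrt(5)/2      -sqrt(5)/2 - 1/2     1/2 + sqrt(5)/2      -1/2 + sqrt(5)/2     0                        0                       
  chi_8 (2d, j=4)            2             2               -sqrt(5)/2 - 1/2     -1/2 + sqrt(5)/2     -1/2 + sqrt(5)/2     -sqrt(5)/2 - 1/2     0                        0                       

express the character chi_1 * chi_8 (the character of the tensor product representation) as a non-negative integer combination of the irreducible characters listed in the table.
chi_1 tensor chi_8 = chi_8 (all other irreducibles have multiplicity 0).

Why: The character of a tensor product is the pointwise product (chi_1 * chi_8)(C) = chi_1(C) * chi_8(C):
  {e}: (1)*(2), {r^5}: (1)*(2), {r^1, r^9}: (1)*(-sqrt(5)/2 - 1/2), {r^2, r^8}: (1)*(-1/2 + sqrt(5)/2), {r^3, r^7}: (1)*(-1/2 + sqrt(5)/2), {r^4, r^6}: (1)*(-sqrt(5)/2 - 1/2), {s, sr^2, ...}: (1)*(0), {sr, sr^3, ...}: (1)*(0)
so (chi_1 * chi_8) takes values
  {e} -> 2, {r^5} -> 2, {r^1, r^9} -> -sqrt(5)/2 - 1/2, {r^2, r^8} -> -1/2 + sqrt(5)/2, {r^3, r^7} -> -1/2 + sqrt(5)/2, {r^4, r^6} -> -sqrt(5)/2 - 1/2, {s, sr^2, ...} -> 0, {sr, sr^3, ...} -> 0.
Now take the inner product of this character with each irreducible chi from the table, <chi_1*chi_8, chi> = (1/20) sum_C |C| (chi_1*chi_8)(C) conj(chi(C)):
  <chi_1*chi_8, chi_1> = (1/20)[1*(2)*conj(1) + 1*(2)*conj(1) + 2*(-sqrt(5)/2 - 1/2)*conj(1) + 2*(-1/2 + sqrt(5)/2)*conj(1) + 2*(-1/2 + sqrt(5)/2)*conj(1) + 2*(-sqrt(5)/2 - 1/2)*conj(1) + 5*(0)*conj(1) + 5*(0)*conj(1)]
      = (1/20)[(2) + (2) + (-sqrt(5) - 1) + (-1 + sqrt(5)) + (-1 + sqrt(5)) + (-sqrt(5) - 1) + (0) + (0)] = 0/20 = 0
  <chi_1*chi_8, chi_2> = (1/20)[1*(2)*conj(1) + 1*(2)*conj(1) + 2*(-sqrt(5)/2 - 1/2)*conj(1) + 2*(-1/2 + sqrt(5)/2)*conj(1) + 2*(-1/2 + sqrt(5)/2)*conj(1) + 2*(-sqrt(5)/2 - 1/2)*conj(1) + 5*(0)*conj(-1) + 5*(0)*conj(-1)]
      = (1/20)[(2) + (2) + (-sqrt(5) - 1) + (-1 + sqrt(5)) + (-1 + sqrt(5)) + (-sqrt(5) - 1) + (0) + (0)] = 0/20 = 0
  <chi_1*chi_8, chi_3> = (1/20)[1*(2)*conj(1) + 1*(2)*conj(-1) + 2*(-sqrt(5)/2 - 1/2)*conj(-1) + 2*(-1/2 + sqrt(5)/2)*conj(1) + 2*(-1/2 + sqrt(5)/2)*conj(-1) + 2*(-sqrt(5)/2 - 1/2)*conj(1) + 5*(0)*conj(1) + 5*(0)*conj(-1)]
      = (1/20)[(2) + (-2) + (1 + sqrt(5)) + (-1 + sqrt(5)) + (1 - sqrt(5)) + (-sqrt(5) - 1) + (0) + (0)] = 0/20 = 0
  <chi_1*chi_8, chi_4> = (1/20)[1*(2)*conj(1) + 1*(2)*conj(-1) + 2*(-sqrt(5)/2 - 1/2)*conj(-1) + 2*(-1/2 + sqrt(5)/2)*conj(1) + 2*(-1/2 + sqrt(5)/2)*conj(-1) + 2*(-sqrt(5)/2 - 1/2)*conj(1) + 5*(0)*conj(-1) + 5*(0)*conj(1)]
      = (1/20)[(2) + (-2) + (1 + sqrt(5)) + (-1 + sqrt(5)) + (1 - sqrt(5)) + (-sqrt(5) - 1) + (0) + (0)] = 0/20 = 0
  <chi_1*chi_8, chi_5> = (1/20)[1*(2)*conj(2) + 1*(2)*conj(-2) + 2*(-sqrt(5)/2 - 1/2)*conj(1/2 + sqrt(5)/2) + 2*(-1/2 + sqrt(5)/2)*conj(-1/2 + sqrt(5)/2) + 2*(-1/2 + sqrt(5)/2)*conj(1/2 - sqrt(5)/2) + 2*(-sqrt(5)/2 - 1/2)*conj(-sqrt(5)/2 - 1/2) + 5*(0)*conj(0) + 5*(0)*conj(0)]
      = (1/20)[(4) + (-4) + (-3 - sqrt(5)) + (3 - sqrt(5)) + (-3 + sqrt(5)) + (sqrt(5) + 3) + (0) + (0)] = 0/20 = 0
  <chi_1*chi_8, chi_6> = (1/20)[1*(2)*conj(2) + 1*(2)*conj(2) + 2*(-sqrt(5)/2 - 1/2)*conj(-1/2 + sqrt(5)/2) + 2*(-1/2 + sqrt(5)/2)*conj(-sqrt(5)/2 - 1/2) + 2*(-1/2 + sqrt(5)/2)*conj(-sqrt(5)/2 - 1/2) + 2*(-sqrt(5)/2 - 1/2)*conj(-1/2 + sqrt(5)/2) + 5*(0)*conj(0) + 5*(0)*conj(0)]
      = (1/20)[(4) + (4) + (-2) + (-2) + (-2) + (-2) + (0) + (0)] = 0/20 = 0
  <chi_1*chi_8, chi_7> = (1/20)[1*(2)*conj(2) + 1*(2)*conj(-2) + 2*(-sqrt(5)/2 - 1/2)*conj(1/2 - sqrt(5)/2) + 2*(-1/2 + sqrt(5)/2)*conj(-sqrt(5)/2 - 1/2) + 2*(-1/2 + sqrt(5)/2)*conj(1/2 + sqrt(5)/2) + 2*(-sqrt(5)/2 - 1/2)*conj(-1/2 + sqrt(5)/2) + 5*(0)*conj(0) + 5*(0)*conj(0)]
      = (1/20)[(4) + (-4) + (2) + (-2) + (2) + (-2) + (0) + (0)] = 0/20 = 0
  <chi_1*chi_8, chi_8> = (1/20)[1*(2)*conj(2) + 1*(2)*conj(2) + 2*(-sqrt(5)/2 - 1/2)*conj(-sqrt(5)/2 - 1/2) + 2*(-1/2 + sqrt(5)/2)*conj(-1/2 + sqrt(5)/2) + 2*(-1/2 + sqrt(5)/2)*conj(-1/2 + sqrt(5)/2) + 2*(-sqrt(5)/2 - 1/2)*conj(-sqrt(5)/2 - 1/2) + 5*(0)*conj(0) + 5*(0)*conj(0)]
      = (1/20)[(4) + (4) + (sqrt(5) + 3) + (3 - sqrt(5)) + (3 - sqrt(5)) + (sqrt(5) + 3) + (0) + (0)] = 20/20 = 1
Hence the multiplicities are chi_8: 1. Dimension check: dim(chi_1)*dim(chi_8) = 1*2 = 2 and sum (mult * dim) = 1*2 = 2.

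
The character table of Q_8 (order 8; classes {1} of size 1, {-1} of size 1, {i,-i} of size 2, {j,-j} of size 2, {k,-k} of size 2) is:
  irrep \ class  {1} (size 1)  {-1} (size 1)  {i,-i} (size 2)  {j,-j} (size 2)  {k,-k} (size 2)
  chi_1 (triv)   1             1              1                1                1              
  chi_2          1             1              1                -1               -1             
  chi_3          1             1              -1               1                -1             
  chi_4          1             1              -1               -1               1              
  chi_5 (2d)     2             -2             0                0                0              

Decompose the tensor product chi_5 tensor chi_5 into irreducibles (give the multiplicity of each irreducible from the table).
chi_5 tensor chi_5 = chi_1 + chi_2 + chi_3 + chi_4 (all other irreducibles have multiplicity 0).

Working: The character of a tensor product is the pointwise product (chi_5 * chi_5)(C) = chi_5(C) * chi_5(C):
  {1}: (2)*(2), {-1}: (-2)*(-2), {i,-i}: (0)*(0), {j,-j}: (0)*(0), {k,-k}: (0)*(0)
so (chi_5 * chi_5) takes values
  {1} -> 4, {-1} -> 4, {i,-i} -> 0, {j,-j} -> 0, {k,-k} -> 0.
Now take the inner product of this character with each irreducible chi from the table, <chi_5*chi_5, chi> = (1/8) sum_C |C| (chi_5*chi_5)(C) conj(chi(C)):
  <chi_5*chi_5, chi_1> = (1/8)[1*(4)*conj(1) + 1*(4)*conj(1) + 2*(0)*conj(1) + 2*(0)*conj(1) + 2*(0)*conj(1)]
      = (1/8)[(4) + (4) + (0) + (0) + (0)] = 8/8 = 1
  <chi_5*chi_5, chi_2> = (1/8)[1*(4)*conj(1) + 1*(4)*conj(1) + 2*(0)*conj(1) + 2*(0)*conj(-1) + 2*(0)*conj(-1)]
      = (1/8)[(4) + (4) + (0) + (0) + (0)] = 8/8 = 1
  <chi_5*chi_5, chi_3> = (1/8)[1*(4)*conj(1) + 1*(4)*conj(1) + 2*(0)*conj(-1) + 2*(0)*conj(1) + 2*(0)*conj(-1)]
      = (1/8)[(4) + (4) + (0) + (0) + (0)] = 8/8 = 1
  <chi_5*chi_5, chi_4> = (1/8)[1*(4)*conj(1) + 1*(4)*conj(1) + 2*(0)*conj(-1) + 2*(0)*conj(-1) + 2*(0)*conj(1)]
      = (1/8)[(4) + (4) + (0) + (0) + (0)] = 8/8 = 1
  <chi_5*chi_5, chi_5> = (1/8)[1*(4)*conj(2) + 1*(4)*conj(-2) + 2*(0)*conj(0) + 2*(0)*conj(0) + 2*(0)*conj(0)]
      = (1/8)[(8) + (-8) + (0) + (0) + (0)] = 0/8 = 0
Hence the multiplicities are chi_1: 1, chi_2: 1, chi_3: 1, chi_4: 1. Dimension check: dim(chi_5)*dim(chi_5) = 2*2 = 4 and sum (mult * dim) = 1*1 + 1*1 + 1*1 + 1*1 = 4.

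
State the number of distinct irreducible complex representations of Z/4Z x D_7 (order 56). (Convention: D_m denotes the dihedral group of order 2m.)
20

Reasoning: The number of irreducible complex representations of a finite group equals its number of conjugacy classes. For a direct product, #classes(G x H) = #classes(G) * #classes(H). Z/4Z has 4 classes (abelian), D_7 has 5 classes, so 4 * 5 = 20, so Z/4Z x D_7 (order 56) has exactly 20 irreducible complex representations.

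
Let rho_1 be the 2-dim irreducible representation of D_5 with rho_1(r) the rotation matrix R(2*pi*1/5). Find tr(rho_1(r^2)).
chi_{rho_1}(r^2) = 2*cos(2*pi*1*2/5) = -sqrt(5)/2 - 1/2

Justification: rho_1(r^2) is rotation by angle 2*pi*1*2/5, whose trace is 2*cos(2*pi*1*2/5) = -sqrt(5)/2 - 1/2.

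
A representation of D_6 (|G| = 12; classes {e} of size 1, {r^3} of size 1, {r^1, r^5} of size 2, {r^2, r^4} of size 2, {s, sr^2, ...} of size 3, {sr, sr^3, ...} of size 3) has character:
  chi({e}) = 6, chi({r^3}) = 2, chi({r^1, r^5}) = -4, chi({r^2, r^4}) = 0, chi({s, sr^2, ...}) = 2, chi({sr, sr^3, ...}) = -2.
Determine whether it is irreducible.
Not irreducible (reducible): <chi, chi> = 8 > 1.

Justification: <chi, chi> = (1/|G|) sum_C |C| * |chi(C)|^2 = (1/12)[1*|6|^2 + 1*|2|^2 + 2*|-4|^2 + 2*|0|^2 + 3*|2|^2 + 3*|-2|^2]
  = (1/12)[(36) + (4) + (32) + (0) + (12) + (12)] = 96/12 = 8.
A character is irreducible iff <chi, chi> = 1, so this representation is reducible.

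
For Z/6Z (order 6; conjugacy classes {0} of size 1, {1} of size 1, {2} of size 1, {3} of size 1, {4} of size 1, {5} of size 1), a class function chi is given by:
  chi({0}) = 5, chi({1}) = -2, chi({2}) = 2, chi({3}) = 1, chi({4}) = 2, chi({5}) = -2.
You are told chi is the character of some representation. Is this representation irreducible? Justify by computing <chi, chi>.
Not irreducible (reducible): <chi, chi> = 7 > 1.

Working: <chi, chi> = (1/|G|) sum_C |C| * |chi(C)|^2 = (1/6)[1*|5|^2 + 1*|-2|^2 + 1*|2|^2 + 1*|1|^2 + 1*|2|^2 + 1*|-2|^2]
  = (1/6)[(25) + (4) + (4) + (1) + (4) + (4)] = 42/6 = 7.
(Exp terms are combined using exp(i*s)*conj(exp(i*t)) = exp(i*(s-t)), and sums of them are collapsed using the identity that for every m > 1 the m distinct m-th roots of unity sum to 0, e.g. 1 + exp(2*I*pi/3) + exp(-2*I*pi/3) = 0.)
A character is irreducible iff <chi, chi> = 1, so this representation is reducible.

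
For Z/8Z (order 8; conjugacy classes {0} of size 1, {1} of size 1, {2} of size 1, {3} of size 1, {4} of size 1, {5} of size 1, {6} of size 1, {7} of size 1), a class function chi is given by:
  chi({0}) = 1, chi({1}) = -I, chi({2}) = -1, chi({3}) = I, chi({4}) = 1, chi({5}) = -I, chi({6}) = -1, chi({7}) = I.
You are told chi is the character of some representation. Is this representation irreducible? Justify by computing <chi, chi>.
Irreducible: <chi, chi> = 1.

Solution. <chi, chi> = (1/|G|) sum_C |C| * |chi(C)|^2 = (1/8)[1*|1|^2 + 1*|-I|^2 + 1*|-1|^2 + 1*|I|^2 + 1*|1|^2 + 1*|-I|^2 + 1*|-1|^2 + 1*|I|^2]
  = (1/8)[(1) + (1) + (1) + (1) + (1) + (1) + (1) + (1)] = 8/8 = 1.
(Exp terms are combined using exp(i*s)*conj(exp(i*t)) = exp(i*(s-t)), and sums of them are collapsed using the identity that for every m > 1 the m distinct m-th roots of unity sum to 0, e.g. 1 + exp(2*I*pi/3) + exp(-2*I*pi/3) = 0.)
A character is irreducible iff <chi, chi> = 1, so this representation is irreducible.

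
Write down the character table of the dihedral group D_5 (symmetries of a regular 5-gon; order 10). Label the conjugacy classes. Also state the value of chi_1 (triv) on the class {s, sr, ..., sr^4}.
Conjugacy classes: {e} of size 1, {r^1, r^4} of size 2, {r^2, r^3} of size 2, {s, sr, ..., sr^4} of size 5.
Character table:
  irrep \ class              {e} (size 1)  {r^1, r^4} (size 2)  {r^2, r^3} (size 2)  {s, sr, ..., sr^4} (size 5)
  chi_1 (triv)               1             1                    1                    1                          
  chi_2 (sign: r->1, s->-1)  1             1                    1                    -1                         
  chi_3 (2d, j=1)            2             -1/2 + sqrt(5)/2     -sqrt(5)/2 - 1/2     0                          
  chi_4 (2d, j=2)            2             -sqrt(5)/2 - 1/2     -1/2 + sqrt(5)/2     0                          

Spot check: chi_1 (triv) on {s, sr, ..., sr^4} = 1.

Derivation: D_5 has order 2*5 = 10 with 4 conjugacy classes, hence 4 irreducibles. Sum of squared dims 1 + 1 + 4 + 4 = 10 = |G|. Linear characters come from the abelianisation; the 2-dimensional irreps have character r^k -> 2*cos(2*pi*j*k/5), reflections -> 0.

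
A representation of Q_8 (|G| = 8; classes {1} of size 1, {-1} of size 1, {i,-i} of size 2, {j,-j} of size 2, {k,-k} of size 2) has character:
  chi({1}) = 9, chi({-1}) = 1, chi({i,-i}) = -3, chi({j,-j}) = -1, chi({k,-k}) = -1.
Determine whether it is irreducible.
Not irreducible (reducible): <chi, chi> = 13 > 1.

<chi, chi> = (1/|G|) sum_C |C| * |chi(C)|^2 = (1/8)[1*|9|^2 + 1*|1|^2 + 2*|-3|^2 + 2*|-1|^2 + 2*|-1|^2]
  = (1/8)[(81) + (1) + (18) + (2) + (2)] = 104/8 = 13.
A character is irreducible iff <chi, chi> = 1, so this representation is reducible.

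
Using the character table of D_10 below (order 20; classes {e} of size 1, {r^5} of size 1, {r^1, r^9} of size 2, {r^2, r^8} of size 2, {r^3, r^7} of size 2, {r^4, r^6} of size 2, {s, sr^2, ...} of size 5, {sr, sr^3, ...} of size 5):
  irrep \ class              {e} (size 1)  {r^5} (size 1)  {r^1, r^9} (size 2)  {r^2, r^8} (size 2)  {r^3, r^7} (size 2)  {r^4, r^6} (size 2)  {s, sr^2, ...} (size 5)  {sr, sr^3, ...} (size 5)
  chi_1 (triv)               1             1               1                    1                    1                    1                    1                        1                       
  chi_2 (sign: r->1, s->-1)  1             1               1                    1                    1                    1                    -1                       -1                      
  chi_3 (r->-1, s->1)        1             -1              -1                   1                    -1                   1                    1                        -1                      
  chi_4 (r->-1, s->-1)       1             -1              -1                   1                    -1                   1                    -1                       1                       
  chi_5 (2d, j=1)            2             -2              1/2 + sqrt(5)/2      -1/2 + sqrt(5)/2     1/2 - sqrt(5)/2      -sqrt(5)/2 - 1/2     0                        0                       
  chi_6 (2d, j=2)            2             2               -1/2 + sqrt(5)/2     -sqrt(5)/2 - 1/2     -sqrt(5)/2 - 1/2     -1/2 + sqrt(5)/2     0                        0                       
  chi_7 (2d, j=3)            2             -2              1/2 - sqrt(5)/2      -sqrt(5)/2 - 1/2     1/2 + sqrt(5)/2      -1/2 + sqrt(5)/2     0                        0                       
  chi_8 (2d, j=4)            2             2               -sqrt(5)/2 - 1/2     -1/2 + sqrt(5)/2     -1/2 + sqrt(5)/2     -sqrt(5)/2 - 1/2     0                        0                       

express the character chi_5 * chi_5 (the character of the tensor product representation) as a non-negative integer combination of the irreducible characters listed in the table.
chi_5 tensor chi_5 = chi_1 + chi_2 + chi_6 (all other irreducibles have multiplicity 0).

Working: The character of a tensor product is the pointwise product (chi_5 * chi_5)(C) = chi_5(C) * chi_5(C):
  {e}: (2)*(2), {r^5}: (-2)*(-2), {r^1, r^9}: (1/2 + sqrt(5)/2)*(1/2 + sqrt(5)/2), {r^2, r^8}: (-1/2 + sqrt(5)/2)*(-1/2 + sqrt(5)/2), {r^3, r^7}: (1/2 - sqrt(5)/2)*(1/2 - sqrt(5)/2), {r^4, r^6}: (-sqrt(5)/2 - 1/2)*(-sqrt(5)/2 - 1/2), {s, sr^2, ...}: (0)*(0), {sr, sr^3, ...}: (0)*(0)
so (chi_5 * chi_5) takes values
  {e} -> 4, {r^5} -> 4, {r^1, r^9} -> sqrt(5)/2 + 3/2, {r^2, r^8} -> 3/2 - sqrt(5)/2, {r^3, r^7} -> 3/2 - sqrt(5)/2, {r^4, r^6} -> sqrt(5)/2 + 3/2, {s, sr^2, ...} -> 0, {sr, sr^3, ...} -> 0.
Now take the inner product of this character with each irreducible chi from the table, <chi_5*chi_5, chi> = (1/20) sum_C |C| (chi_5*chi_5)(C) conj(chi(C)):
  <chi_5*chi_5, chi_1> = (1/20)[1*(4)*conj(1) + 1*(4)*conj(1) + 2*(sqrt(5)/2 + 3/2)*conj(1) + 2*(3/2 - sqrt(5)/2)*conj(1) + 2*(3/2 - sqrt(5)/2)*conj(1) + 2*(sqrt(5)/2 + 3/2)*conj(1) + 5*(0)*conj(1) + 5*(0)*conj(1)]
      = (1/20)[(4) + (4) + (sqrt(5) + 3) + (3 - sqrt(5)) + (3 - sqrt(5)) + (sqrt(5) + 3) + (0) + (0)] = 20/20 = 1
  <chi_5*chi_5, chi_2> = (1/20)[1*(4)*conj(1) + 1*(4)*conj(1) + 2*(sqrt(5)/2 + 3/2)*conj(1) + 2*(3/2 - sqrt(5)/2)*conj(1) + 2*(3/2 - sqrt(5)/2)*conj(1) + 2*(sqrt(5)/2 + 3/2)*conj(1) + 5*(0)*conj(-1) + 5*(0)*conj(-1)]
      = (1/20)[(4) + (4) + (sqrt(5) + 3) + (3 - sqrt(5)) + (3 - sqrt(5)) + (sqrt(5) + 3) + (0) + (0)] = 20/20 = 1
  <chi_5*chi_5, chi_3> = (1/20)[1*(4)*conj(1) + 1*(4)*conj(-1) + 2*(sqrt(5)/2 + 3/2)*conj(-1) + 2*(3/2 - sqrt(5)/2)*conj(1) + 2*(3/2 - sqrt(5)/2)*conj(-1) + 2*(sqrt(5)/2 + 3/2)*conj(1) + 5*(0)*conj(1) + 5*(0)*conj(-1)]
      = (1/20)[(4) + (-4) + (-3 - sqrt(5)) + (3 - sqrt(5)) + (-3 + sqrt(5)) + (sqrt(5) + 3) + (0) + (0)] = 0/20 = 0
  <chi_5*chi_5, chi_4> = (1/20)[1*(4)*conj(1) + 1*(4)*conj(-1) + 2*(sqrt(5)/2 + 3/2)*conj(-1) + 2*(3/2 - sqrt(5)/2)*conj(1) + 2*(3/2 - sqrt(5)/2)*conj(-1) + 2*(sqrt(5)/2 + 3/2)*conj(1) + 5*(0)*conj(-1) + 5*(0)*conj(1)]
      = (1/20)[(4) + (-4) + (-3 - sqrt(5)) + (3 - sqrt(5)) + (-3 + sqrt(5)) + (sqrt(5) + 3) + (0) + (0)] = 0/20 = 0
  <chi_5*chi_5, chi_5> = (1/20)[1*(4)*conj(2) + 1*(4)*conj(-2) + 2*(sqrt(5)/2 + 3/2)*conj(1/2 + sqrt(5)/2) + 2*(3/2 - sqrt(5)/2)*conj(-1/2 + sqrt(5)/2) + 2*(3/2 - sqrt(5)/2)*conj(1/2 - sqrt(5)/2) + 2*(sqrt(5)/2 + 3/2)*conj(-sqrt(5)/2 - 1/2) + 5*(0)*conj(0) + 5*(0)*conj(0)]
      = (1/20)[(8) + (-8) + (4 + 2*sqrt(5)) + (-4 + 2*sqrt(5)) + (4 - 2*sqrt(5)) + (-2*sqrt(5) - 4) + (0) + (0)] = 0/20 = 0
  <chi_5*chi_5, chi_6> = (1/20)[1*(4)*conj(2) + 1*(4)*conj(2) + 2*(sqrt(5)/2 + 3/2)*conj(-1/2 + sqrt(5)/2) + 2*(3/2 - sqrt(5)/2)*conj(-sqrt(5)/2 - 1/2) + 2*(3/2 - sqrt(5)/2)*conj(-sqrt(5)/2 - 1/2) + 2*(sqrt(5)/2 + 3/2)*conj(-1/2 + sqrt(5)/2) + 5*(0)*conj(0) + 5*(0)*conj(0)]
      = (1/20)[(8) + (8) + (1 + sqrt(5)) + (1 - sqrt(5)) + (1 - sqrt(5)) + (1 + sqrt(5)) + (0) + (0)] = 20/20 = 1
  <chi_5*chi_5, chi_7> = (1/20)[1*(4)*conj(2) + 1*(4)*conj(-2) + 2*(sqrt(5)/2 + 3/2)*conj(1/2 - sqrt(5)/2) + 2*(3/2 - sqrt(5)/2)*conj(-sqrt(5)/2 - 1/2) + 2*(3/2 - sqrt(5)/2)*conj(1/2 + sqrt(5)/2) + 2*(sqrt(5)/2 + 3/2)*conj(-1/2 + sqrt(5)/2) + 5*(0)*conj(0) + 5*(0)*conj(0)]
      = (1/20)[(8) + (-8) + (-sqrt(5) - 1) + (1 - sqrt(5)) + (-1 + sqrt(5)) + (1 + sqrt(5)) + (0) + (0)] = 0/20 = 0
  <chi_5*chi_5, chi_8> = (1/20)[1*(4)*conj(2) + 1*(4)*conj(2) + 2*(sqrt(5)/2 + 3/2)*conj(-sqrt(5)/2 - 1/2) + 2*(3/2 - sqrt(5)/2)*conj(-1/2 + sqrt(5)/2) + 2*(3/2 - sqrt(5)/2)*conj(-1/2 + sqrt(5)/2) + 2*(sqrt(5)/2 + 3/2)*conj(-sqrt(5)/2 - 1/2) + 5*(0)*conj(0) + 5*(0)*conj(0)]
      = (1/20)[(8) + (8) + (-2*sqrt(5) - 4) + (-4 + 2*sqrt(5)) + (-4 + 2*sqrt(5)) + (-2*sqrt(5) - 4) + (0) + (0)] = 0/20 = 0
Hence the multiplicities are chi_1: 1, chi_2: 1, chi_6: 1. Dimension check: dim(chi_5)*dim(chi_5) = 2*2 = 4 and sum (mult * dim) = 1*1 + 1*1 + 1*2 = 4.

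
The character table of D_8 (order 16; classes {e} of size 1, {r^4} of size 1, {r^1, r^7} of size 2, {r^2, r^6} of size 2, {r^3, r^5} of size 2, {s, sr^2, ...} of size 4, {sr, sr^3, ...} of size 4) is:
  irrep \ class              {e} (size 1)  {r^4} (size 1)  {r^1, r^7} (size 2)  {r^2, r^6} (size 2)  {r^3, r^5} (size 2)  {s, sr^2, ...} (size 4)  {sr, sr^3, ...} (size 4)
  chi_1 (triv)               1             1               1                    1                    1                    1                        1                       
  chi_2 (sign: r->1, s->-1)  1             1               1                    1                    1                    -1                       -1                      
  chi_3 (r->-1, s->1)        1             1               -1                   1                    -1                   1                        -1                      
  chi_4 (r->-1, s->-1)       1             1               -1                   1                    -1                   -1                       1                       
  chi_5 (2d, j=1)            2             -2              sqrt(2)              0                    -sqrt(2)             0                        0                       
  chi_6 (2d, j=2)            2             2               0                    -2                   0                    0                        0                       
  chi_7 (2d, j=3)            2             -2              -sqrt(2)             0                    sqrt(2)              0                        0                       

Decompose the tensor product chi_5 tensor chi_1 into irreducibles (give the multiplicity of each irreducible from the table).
chi_5 tensor chi_1 = chi_5 (all other irreducibles have multiplicity 0).

Why: The character of a tensor product is the pointwise product (chi_5 * chi_1)(C) = chi_5(C) * chi_1(C):
  {e}: (2)*(1), {r^4}: (-2)*(1), {r^1, r^7}: (sqrt(2))*(1), {r^2, r^6}: (0)*(1), {r^3, r^5}: (-sqrt(2))*(1), {s, sr^2, ...}: (0)*(1), {sr, sr^3, ...}: (0)*(1)
so (chi_5 * chi_1) takes values
  {e} -> 2, {r^4} -> -2, {r^1, r^7} -> sqrt(2), {r^2, r^6} -> 0, {r^3, r^5} -> -sqrt(2), {s, sr^2, ...} -> 0, {sr, sr^3, ...} -> 0.
Now take the inner product of this character with each irreducible chi from the table, <chi_5*chi_1, chi> = (1/16) sum_C |C| (chi_5*chi_1)(C) conj(chi(C)):
  <chi_5*chi_1, chi_1> = (1/16)[1*(2)*conj(1) + 1*(-2)*conj(1) + 2*(sqrt(2))*conj(1) + 2*(0)*conj(1) + 2*(-sqrt(2))*conj(1) + 4*(0)*conj(1) + 4*(0)*conj(1)]
      = (1/16)[(2) + (-2) + (2*sqrt(2)) + (0) + (-2*sqrt(2)) + (0) + (0)] = 0/16 = 0
  <chi_5*chi_1, chi_2> = (1/16)[1*(2)*conj(1) + 1*(-2)*conj(1) + 2*(sqrt(2))*conj(1) + 2*(0)*conj(1) + 2*(-sqrt(2))*conj(1) + 4*(0)*conj(-1) + 4*(0)*conj(-1)]
      = (1/16)[(2) + (-2) + (2*sqrt(2)) + (0) + (-2*sqrt(2)) + (0) + (0)] = 0/16 = 0
  <chi_5*chi_1, chi_3> = (1/16)[1*(2)*conj(1) + 1*(-2)*conj(1) + 2*(sqrt(2))*conj(-1) + 2*(0)*conj(1) + 2*(-sqrt(2))*conj(-1) + 4*(0)*conj(1) + 4*(0)*conj(-1)]
      = (1/16)[(2) + (-2) + (-2*sqrt(2)) + (0) + (2*sqrt(2)) + (0) + (0)] = 0/16 = 0
  <chi_5*chi_1, chi_4> = (1/16)[1*(2)*conj(1) + 1*(-2)*conj(1) + 2*(sqrt(2))*conj(-1) + 2*(0)*conj(1) + 2*(-sqrt(2))*conj(-1) + 4*(0)*conj(-1) + 4*(0)*conj(1)]
      = (1/16)[(2) + (-2) + (-2*sqrt(2)) + (0) + (2*sqrt(2)) + (0) + (0)] = 0/16 = 0
  <chi_5*chi_1, chi_5> = (1/16)[1*(2)*conj(2) + 1*(-2)*conj(-2) + 2*(sqrt(2))*conj(sqrt(2)) + 2*(0)*conj(0) + 2*(-sqrt(2))*conj(-sqrt(2)) + 4*(0)*conj(0) + 4*(0)*conj(0)]
      = (1/16)[(4) + (4) + (4) + (0) + (4) + (0) + (0)] = 16/16 = 1
  <chi_5*chi_1, chi_6> = (1/16)[1*(2)*conj(2) + 1*(-2)*conj(2) + 2*(sqrt(2))*conj(0) + 2*(0)*conj(-2) + 2*(-sqrt(2))*conj(0) + 4*(0)*conj(0) + 4*(0)*conj(0)]
      = (1/16)[(4) + (-4) + (0) + (0) + (0) + (0) + (0)] = 0/16 = 0
  <chi_5*chi_1, chi_7> = (1/16)[1*(2)*conj(2) + 1*(-2)*conj(-2) + 2*(sqrt(2))*conj(-sqrt(2)) + 2*(0)*conj(0) + 2*(-sqrt(2))*conj(sqrt(2)) + 4*(0)*conj(0) + 4*(0)*conj(0)]
      = (1/16)[(4) + (4) + (-4) + (0) + (-4) + (0) + (0)] = 0/16 = 0
Hence the multiplicities are chi_5: 1. Dimension check: dim(chi_5)*dim(chi_1) = 2*1 = 2 and sum (mult * dim) = 1*2 = 2.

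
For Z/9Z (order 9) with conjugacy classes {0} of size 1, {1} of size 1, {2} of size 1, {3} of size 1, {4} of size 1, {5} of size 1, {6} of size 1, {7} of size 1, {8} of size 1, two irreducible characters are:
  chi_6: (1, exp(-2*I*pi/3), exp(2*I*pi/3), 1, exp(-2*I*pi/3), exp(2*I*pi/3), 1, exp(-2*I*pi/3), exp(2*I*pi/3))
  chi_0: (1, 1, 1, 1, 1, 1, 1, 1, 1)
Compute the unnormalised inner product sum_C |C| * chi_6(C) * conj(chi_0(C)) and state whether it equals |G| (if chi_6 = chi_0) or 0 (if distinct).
Sum = 0; so <chi_6, chi_0> = 0 (distinct irreducibles are orthogonal).

Compute term by term over conjugacy classes (|C| * chi_6(C) * conj(chi_0(C))):
  1*(1)*conj(1) + 1*(exp(-2*I*pi/3))*conj(1) + 1*(exp(2*I*pi/3))*conj(1) + 1*(1)*conj(1) + 1*(exp(-2*I*pi/3))*conj(1) + 1*(exp(2*I*pi/3))*conj(1) + 1*(1)*conj(1) + 1*(exp(-2*I*pi/3))*conj(1) + 1*(exp(2*I*pi/3))*conj(1)
  = (1) + (exp(-2*I*pi/3)) + (exp(2*I*pi/3)) + (1) + (exp(-2*I*pi/3)) + (exp(2*I*pi/3)) + (1) + (exp(-2*I*pi/3)) + (exp(2*I*pi/3))
  = 0.
(Exp terms are combined using exp(i*s)*conj(exp(i*t)) = exp(i*(s-t)), and sums of them are collapsed using the identity that for every m > 1 the m distinct m-th roots of unity sum to 0, e.g. 1 + exp(2*I*pi/3) + exp(-2*I*pi/3) = 0.)
Dividing by |G| = 9 gives 0/9 = 0, matching the row-orthogonality relation <chi_6, chi_0> = [chi_6 = chi_0].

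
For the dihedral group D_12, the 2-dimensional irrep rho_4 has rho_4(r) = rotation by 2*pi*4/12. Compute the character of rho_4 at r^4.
chi_{rho_4}(r^4) = 2*cos(2*pi*4*4/12) = -1

Working: rho_4(r^4) is rotation by angle 2*pi*4*4/12, whose trace is 2*cos(2*pi*4*4/12) = -1.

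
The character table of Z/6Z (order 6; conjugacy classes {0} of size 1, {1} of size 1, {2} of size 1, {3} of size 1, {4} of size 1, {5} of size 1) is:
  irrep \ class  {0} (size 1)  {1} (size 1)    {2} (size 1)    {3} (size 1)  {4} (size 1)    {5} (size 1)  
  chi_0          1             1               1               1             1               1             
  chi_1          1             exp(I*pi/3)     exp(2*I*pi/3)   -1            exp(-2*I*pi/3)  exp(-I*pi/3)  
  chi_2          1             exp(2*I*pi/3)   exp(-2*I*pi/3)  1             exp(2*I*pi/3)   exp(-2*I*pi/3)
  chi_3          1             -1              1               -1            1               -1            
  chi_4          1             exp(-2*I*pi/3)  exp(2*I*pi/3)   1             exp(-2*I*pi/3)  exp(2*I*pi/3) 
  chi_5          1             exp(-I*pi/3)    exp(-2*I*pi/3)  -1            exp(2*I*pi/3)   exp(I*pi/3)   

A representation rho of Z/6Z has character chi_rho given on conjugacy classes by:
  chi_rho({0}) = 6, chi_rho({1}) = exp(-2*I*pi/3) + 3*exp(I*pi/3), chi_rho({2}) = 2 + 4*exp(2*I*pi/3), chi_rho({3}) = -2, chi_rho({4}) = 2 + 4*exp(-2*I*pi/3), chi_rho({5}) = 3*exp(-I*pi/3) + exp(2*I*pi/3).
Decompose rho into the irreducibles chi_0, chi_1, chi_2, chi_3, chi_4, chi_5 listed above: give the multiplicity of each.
Multiplicities: chi_0: 1, chi_1: 3, chi_2: 0, chi_3: 1, chi_4: 1, chi_5: 0.

Derivation: Use <chi_rho, chi> = (1/|G|) sum_C |C| * chi_rho(C) * conj(chi(C)) with |G| = 6 for each irreducible chi in the table:
  <chi_rho, chi_0> = (1/6)[1*(6)*conj(1) + 1*(exp(-2*I*pi/3) + 3*exp(I*pi/3))*conj(1) + 1*(2 + 4*exp(2*I*pi/3))*conj(1) + 1*(-2)*conj(1) + 1*(2 + 4*exp(-2*I*pi/3))*conj(1) + 1*(3*exp(-I*pi/3) + exp(2*I*pi/3))*conj(1)]
      = (1/6)[(6) + (exp(-2*I*pi/3) + 3*exp(I*pi/3)) + (2 + 4*exp(2*I*pi/3)) + (-2) + (2 + 4*exp(-2*I*pi/3)) + (3*exp(-I*pi/3) + exp(2*I*pi/3))] = 6/6 = 1
  <chi_rho, chi_1> = (1/6)[1*(6)*conj(1) + 1*(exp(-2*I*pi/3) + 3*exp(I*pi/3))*conj(exp(I*pi/3)) + 1*(2 + 4*exp(2*I*pi/3))*conj(exp(2*I*pi/3)) + 1*(-2)*conj(-1) + 1*(2 + 4*exp(-2*I*pi/3))*conj(exp(-2*I*pi/3)) + 1*(3*exp(-I*pi/3) + exp(2*I*pi/3))*conj(exp(-I*pi/3))]
      = (1/6)[(6) + (2) + (4 + 2*exp(-2*I*pi/3)) + (2) + (4 + 2*exp(2*I*pi/3)) + (2)] = 18/6 = 3
  <chi_rho, chi_2> = (1/6)[1*(6)*conj(1) + 1*(exp(-2*I*pi/3) + 3*exp(I*pi/3))*conj(exp(2*I*pi/3)) + 1*(2 + 4*exp(2*I*pi/3))*conj(exp(-2*I*pi/3)) + 1*(-2)*conj(1) + 1*(2 + 4*exp(-2*I*pi/3))*conj(exp(2*I*pi/3)) + 1*(3*exp(-I*pi/3) + exp(2*I*pi/3))*conj(exp(-2*I*pi/3))]
      = (1/6)[(6) + (3*exp(-I*pi/3) + exp(2*I*pi/3)) + (4*exp(-2*I*pi/3) + 2*exp(2*I*pi/3)) + (-2) + (2*exp(-2*I*pi/3) + 4*exp(2*I*pi/3)) + (exp(-2*I*pi/3) + 3*exp(I*pi/3))] = 0/6 = 0
  <chi_rho, chi_3> = (1/6)[1*(6)*conj(1) + 1*(exp(-2*I*pi/3) + 3*exp(I*pi/3))*conj(-1) + 1*(2 + 4*exp(2*I*pi/3))*conj(1) + 1*(-2)*conj(-1) + 1*(2 + 4*exp(-2*I*pi/3))*conj(1) + 1*(3*exp(-I*pi/3) + exp(2*I*pi/3))*conj(-1)]
      = (1/6)[(6) + (-3*exp(I*pi/3) - exp(-2*I*pi/3)) + (2 + 4*exp(2*I*pi/3)) + (2) + (2 + 4*exp(-2*I*pi/3)) + (-exp(2*I*pi/3) - 3*exp(-I*pi/3))] = 6/6 = 1
  <chi_rho, chi_4> = (1/6)[1*(6)*conj(1) + 1*(exp(-2*I*pi/3) + 3*exp(I*pi/3))*conj(exp(-2*I*pi/3)) + 1*(2 + 4*exp(2*I*pi/3))*conj(exp(2*I*pi/3)) + 1*(-2)*conj(1) + 1*(2 + 4*exp(-2*I*pi/3))*conj(exp(-2*I*pi/3)) + 1*(3*exp(-I*pi/3) + exp(2*I*pi/3))*conj(exp(2*I*pi/3))]
      = (1/6)[(6) + (-2) + (4 + 2*exp(-2*I*pi/3)) + (-2) + (4 + 2*exp(2*I*pi/3)) + (-2)] = 6/6 = 1
  <chi_rho, chi_5> = (1/6)[1*(6)*conj(1) + 1*(exp(-2*I*pi/3) + 3*exp(I*pi/3))*conj(exp(-I*pi/3)) + 1*(2 + 4*exp(2*I*pi/3))*conj(exp(-2*I*pi/3)) + 1*(-2)*conj(-1) + 1*(2 + 4*exp(-2*I*pi/3))*conj(exp(2*I*pi/3)) + 1*(3*exp(-I*pi/3) + exp(2*I*pi/3))*conj(exp(I*pi/3))]
      = (1/6)[(6) + (exp(-I*pi/3) + 3*exp(2*I*pi/3)) + (4*exp(-2*I*pi/3) + 2*exp(2*I*pi/3)) + (2) + (2*exp(-2*I*pi/3) + 4*exp(2*I*pi/3)) + (3*exp(-2*I*pi/3) + exp(I*pi/3))] = 0/6 = 0
(Exp terms are combined using exp(i*s)*conj(exp(i*t)) = exp(i*(s-t)), and sums of them are collapsed using the identity that for every m > 1 the m distinct m-th roots of unity sum to 0, e.g. 1 + exp(2*I*pi/3) + exp(-2*I*pi/3) = 0.)
Dimension check: dim(rho) = sum (mult * dim) = 1*1 + 3*1 + 0*1 + 1*1 + 1*1 + 0*1 = 6 = chi_rho(e) = 6.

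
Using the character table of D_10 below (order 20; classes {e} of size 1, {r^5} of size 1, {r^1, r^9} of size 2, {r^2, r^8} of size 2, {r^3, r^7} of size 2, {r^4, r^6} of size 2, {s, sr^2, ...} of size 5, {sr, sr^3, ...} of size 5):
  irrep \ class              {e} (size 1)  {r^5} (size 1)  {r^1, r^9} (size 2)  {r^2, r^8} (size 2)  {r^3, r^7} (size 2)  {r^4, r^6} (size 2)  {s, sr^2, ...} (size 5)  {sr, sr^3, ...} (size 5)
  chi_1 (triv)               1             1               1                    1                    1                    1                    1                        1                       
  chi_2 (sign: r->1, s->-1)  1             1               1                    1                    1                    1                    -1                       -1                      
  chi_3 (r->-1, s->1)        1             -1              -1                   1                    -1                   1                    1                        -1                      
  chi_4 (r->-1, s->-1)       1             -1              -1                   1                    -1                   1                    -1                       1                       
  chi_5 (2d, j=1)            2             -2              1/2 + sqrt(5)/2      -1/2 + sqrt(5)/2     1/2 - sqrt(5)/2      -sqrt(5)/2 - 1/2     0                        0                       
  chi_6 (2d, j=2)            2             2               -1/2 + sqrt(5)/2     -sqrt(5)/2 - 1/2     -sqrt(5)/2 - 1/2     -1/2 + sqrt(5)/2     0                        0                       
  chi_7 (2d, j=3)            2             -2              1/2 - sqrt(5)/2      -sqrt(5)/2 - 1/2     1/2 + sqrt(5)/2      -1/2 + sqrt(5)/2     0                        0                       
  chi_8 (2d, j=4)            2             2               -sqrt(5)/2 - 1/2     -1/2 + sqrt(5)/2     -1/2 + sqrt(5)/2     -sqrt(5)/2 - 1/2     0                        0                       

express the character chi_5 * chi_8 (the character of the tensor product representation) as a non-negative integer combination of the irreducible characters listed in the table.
chi_5 tensor chi_8 = chi_3 + chi_4 + chi_7 (all other irreducibles have multiplicity 0).

Solution. The character of a tensor product is the pointwise product (chi_5 * chi_8)(C) = chi_5(C) * chi_8(C):
  {e}: (2)*(2), {r^5}: (-2)*(2), {r^1, r^9}: (1/2 + sqrt(5)/2)*(-sqrt(5)/2 - 1/2), {r^2, r^8}: (-1/2 + sqrt(5)/2)*(-1/2 + sqrt(5)/2), {r^3, r^7}: (1/2 - sqrt(5)/2)*(-1/2 + sqrt(5)/2), {r^4, r^6}: (-sqrt(5)/2 - 1/2)*(-sqrt(5)/2 - 1/2), {s, sr^2, ...}: (0)*(0), {sr, sr^3, ...}: (0)*(0)
so (chi_5 * chi_8) takes values
  {e} -> 4, {r^5} -> -4, {r^1, r^9} -> -3/2 - sqrt(5)/2, {r^2, r^8} -> 3/2 - sqrt(5)/2, {r^3, r^7} -> -3/2 + sqrt(5)/2, {r^4, r^6} -> sqrt(5)/2 + 3/2, {s, sr^2, ...} -> 0, {sr, sr^3, ...} -> 0.
Now take the inner product of this character with each irreducible chi from the table, <chi_5*chi_8, chi> = (1/20) sum_C |C| (chi_5*chi_8)(C) conj(chi(C)):
  <chi_5*chi_8, chi_1> = (1/20)[1*(4)*conj(1) + 1*(-4)*conj(1) + 2*(-3/2 - sqrt(5)/2)*conj(1) + 2*(3/2 - sqrt(5)/2)*conj(1) + 2*(-3/2 + sqrt(5)/2)*conj(1) + 2*(sqrt(5)/2 + 3/2)*conj(1) + 5*(0)*conj(1) + 5*(0)*conj(1)]
      = (1/20)[(4) + (-4) + (-3 - sqrt(5)) + (3 - sqrt(5)) + (-3 + sqrt(5)) + (sqrt(5) + 3) + (0) + (0)] = 0/20 = 0
  <chi_5*chi_8, chi_2> = (1/20)[1*(4)*conj(1) + 1*(-4)*conj(1) + 2*(-3/2 - sqrt(5)/2)*conj(1) + 2*(3/2 - sqrt(5)/2)*conj(1) + 2*(-3/2 + sqrt(5)/2)*conj(1) + 2*(sqrt(5)/2 + 3/2)*conj(1) + 5*(0)*conj(-1) + 5*(0)*conj(-1)]
      = (1/20)[(4) + (-4) + (-3 - sqrt(5)) + (3 - sqrt(5)) + (-3 + sqrt(5)) + (sqrt(5) + 3) + (0) + (0)] = 0/20 = 0
  <chi_5*chi_8, chi_3> = (1/20)[1*(4)*conj(1) + 1*(-4)*conj(-1) + 2*(-3/2 - sqrt(5)/2)*conj(-1) + 2*(3/2 - sqrt(5)/2)*conj(1) + 2*(-3/2 + sqrt(5)/2)*conj(-1) + 2*(sqrt(5)/2 + 3/2)*conj(1) + 5*(0)*conj(1) + 5*(0)*conj(-1)]
      = (1/20)[(4) + (4) + (sqrt(5) + 3) + (3 - sqrt(5)) + (3 - sqrt(5)) + (sqrt(5) + 3) + (0) + (0)] = 20/20 = 1
  <chi_5*chi_8, chi_4> = (1/20)[1*(4)*conj(1) + 1*(-4)*conj(-1) + 2*(-3/2 - sqrt(5)/2)*conj(-1) + 2*(3/2 - sqrt(5)/2)*conj(1) + 2*(-3/2 + sqrt(5)/2)*conj(-1) + 2*(sqrt(5)/2 + 3/2)*conj(1) + 5*(0)*conj(-1) + 5*(0)*conj(1)]
      = (1/20)[(4) + (4) + (sqrt(5) + 3) + (3 - sqrt(5)) + (3 - sqrt(5)) + (sqrt(5) + 3) + (0) + (0)] = 20/20 = 1
  <chi_5*chi_8, chi_5> = (1/20)[1*(4)*conj(2) + 1*(-4)*conj(-2) + 2*(-3/2 - sqrt(5)/2)*conj(1/2 + sqrt(5)/2) + 2*(3/2 - sqrt(5)/2)*conj(-1/2 + sqrt(5)/2) + 2*(-3/2 + sqrt(5)/2)*conj(1/2 - sqrt(5)/2) + 2*(sqrt(5)/2 + 3/2)*conj(-sqrt(5)/2 - 1/2) + 5*(0)*conj(0) + 5*(0)*conj(0)]
      = (1/20)[(8) + (8) + (-2*sqrt(5) - 4) + (-4 + 2*sqrt(5)) + (-4 + 2*sqrt(5)) + (-2*sqrt(5) - 4) + (0) + (0)] = 0/20 = 0
  <chi_5*chi_8, chi_6> = (1/20)[1*(4)*conj(2) + 1*(-4)*conj(2) + 2*(-3/2 - sqrt(5)/2)*conj(-1/2 + sqrt(5)/2) + 2*(3/2 - sqrt(5)/2)*conj(-sqrt(5)/2 - 1/2) + 2*(-3/2 + sqrt(5)/2)*conj(-sqrt(5)/2 - 1/2) + 2*(sqrt(5)/2 + 3/2)*conj(-1/2 + sqrt(5)/2) + 5*(0)*conj(0) + 5*(0)*conj(0)]
      = (1/20)[(8) + (-8) + (-sqrt(5) - 1) + (1 - sqrt(5)) + (-1 + sqrt(5)) + (1 + sqrt(5)) + (0) + (0)] = 0/20 = 0
  <chi_5*chi_8, chi_7> = (1/20)[1*(4)*conj(2) + 1*(-4)*conj(-2) + 2*(-3/2 - sqrt(5)/2)*conj(1/2 - sqrt(5)/2) + 2*(3/2 - sqrt(5)/2)*conj(-sqrt(5)/2 - 1/2) + 2*(-3/2 + sqrt(5)/2)*conj(1/2 + sqrt(5)/2) + 2*(sqrt(5)/2 + 3/2)*conj(-1/2 + sqrt(5)/2) + 5*(0)*conj(0) + 5*(0)*conj(0)]
      = (1/20)[(8) + (8) + (1 + sqrt(5)) + (1 - sqrt(5)) + (1 - sqrt(5)) + (1 + sqrt(5)) + (0) + (0)] = 20/20 = 1
  <chi_5*chi_8, chi_8> = (1/20)[1*(4)*conj(2) + 1*(-4)*conj(2) + 2*(-3/2 - sqrt(5)/2)*conj(-sqrt(5)/2 - 1/2) + 2*(3/2 - sqrt(5)/2)*conj(-1/2 + sqrt(5)/2) + 2*(-3/2 + sqrt(5)/2)*conj(-1/2 + sqrt(5)/2) + 2*(sqrt(5)/2 + 3/2)*conj(-sqrt(5)/2 - 1/2) + 5*(0)*conj(0) + 5*(0)*conj(0)]
      = (1/20)[(8) + (-8) + (4 + 2*sqrt(5)) + (-4 + 2*sqrt(5)) + (4 - 2*sqrt(5)) + (-2*sqrt(5) - 4) + (0) + (0)] = 0/20 = 0
Hence the multiplicities are chi_3: 1, chi_4: 1, chi_7: 1. Dimension check: dim(chi_5)*dim(chi_8) = 2*2 = 4 and sum (mult * dim) = 1*1 + 1*1 + 1*2 = 4.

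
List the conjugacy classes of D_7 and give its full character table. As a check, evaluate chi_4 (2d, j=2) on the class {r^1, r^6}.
Conjugacy classes: {e} of size 1, {r^1, r^6} of size 2, {r^2, r^5} of size 2, {r^3, r^4} of size 2, {s, sr, ..., sr^6} of size 7.
Character table:
  irrep \ class              {e} (size 1)  {r^1, r^6} (size 2)  {r^2, r^5} (size 2)  {r^3, r^4} (size 2)  {s, sr, ..., sr^6} (size 7)
  chi_1 (triv)               1             1                    1                    1                    1                          
  chi_2 (sign: r->1, s->-1)  1             1                    1                    1                    -1                         
  chi_3 (2d, j=1)            2             2*cos(2*pi/7)        -2*cos(3*pi/7)       -2*cos(pi/7)         0                          
  chi_4 (2d, j=2)            2             -2*cos(3*pi/7)       -2*cos(pi/7)         2*cos(2*pi/7)        0                          
  chi_5 (2d, j=3)            2             -2*cos(pi/7)         2*cos(2*pi/7)        -2*cos(3*pi/7)       0                          

Spot check: chi_4 (2d, j=2) on {r^1, r^6} = -2*cos(3*pi/7).

D_7 has order 2*7 = 14 with 5 conjugacy classes, hence 5 irreducibles. Sum of squared dims 1 + 1 + 4 + 4 + 4 = 14 = |G|. Linear characters come from the abelianisation; the 2-dimensional irreps have character r^k -> 2*cos(2*pi*j*k/7), reflections -> 0.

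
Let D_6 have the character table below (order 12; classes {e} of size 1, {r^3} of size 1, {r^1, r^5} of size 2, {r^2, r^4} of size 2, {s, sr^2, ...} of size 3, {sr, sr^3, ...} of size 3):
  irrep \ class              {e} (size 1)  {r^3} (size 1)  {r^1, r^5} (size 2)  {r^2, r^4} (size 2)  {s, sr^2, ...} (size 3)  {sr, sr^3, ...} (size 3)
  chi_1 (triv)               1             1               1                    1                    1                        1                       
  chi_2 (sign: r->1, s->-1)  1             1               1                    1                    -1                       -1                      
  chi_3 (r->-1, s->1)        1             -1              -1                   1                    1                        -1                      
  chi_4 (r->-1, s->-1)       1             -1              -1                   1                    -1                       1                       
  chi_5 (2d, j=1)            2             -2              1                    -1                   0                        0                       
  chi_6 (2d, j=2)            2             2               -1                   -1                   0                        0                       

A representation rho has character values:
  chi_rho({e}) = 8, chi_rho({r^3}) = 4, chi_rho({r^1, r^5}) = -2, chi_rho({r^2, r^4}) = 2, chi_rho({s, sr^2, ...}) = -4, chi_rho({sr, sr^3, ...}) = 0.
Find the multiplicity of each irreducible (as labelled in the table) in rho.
Multiplicities: chi_1: 0, chi_2: 2, chi_3: 0, chi_4: 2, chi_5: 0, chi_6: 2.

Argument: Use <chi_rho, chi> = (1/|G|) sum_C |C| * chi_rho(C) * conj(chi(C)) with |G| = 12 for each irreducible chi in the table:
  <chi_rho, chi_1> = (1/12)[1*(8)*conj(1) + 1*(4)*conj(1) + 2*(-2)*conj(1) + 2*(2)*conj(1) + 3*(-4)*conj(1) + 3*(0)*conj(1)]
      = (1/12)[(8) + (4) + (-4) + (4) + (-12) + (0)] = 0/12 = 0
  <chi_rho, chi_2> = (1/12)[1*(8)*conj(1) + 1*(4)*conj(1) + 2*(-2)*conj(1) + 2*(2)*conj(1) + 3*(-4)*conj(-1) + 3*(0)*conj(-1)]
      = (1/12)[(8) + (4) + (-4) + (4) + (12) + (0)] = 24/12 = 2
  <chi_rho, chi_3> = (1/12)[1*(8)*conj(1) + 1*(4)*conj(-1) + 2*(-2)*conj(-1) + 2*(2)*conj(1) + 3*(-4)*conj(1) + 3*(0)*conj(-1)]
      = (1/12)[(8) + (-4) + (4) + (4) + (-12) + (0)] = 0/12 = 0
  <chi_rho, chi_4> = (1/12)[1*(8)*conj(1) + 1*(4)*conj(-1) + 2*(-2)*conj(-1) + 2*(2)*conj(1) + 3*(-4)*conj(-1) + 3*(0)*conj(1)]
      = (1/12)[(8) + (-4) + (4) + (4) + (12) + (0)] = 24/12 = 2
  <chi_rho, chi_5> = (1/12)[1*(8)*conj(2) + 1*(4)*conj(-2) + 2*(-2)*conj(1) + 2*(2)*conj(-1) + 3*(-4)*conj(0) + 3*(0)*conj(0)]
      = (1/12)[(16) + (-8) + (-4) + (-4) + (0) + (0)] = 0/12 = 0
  <chi_rho, chi_6> = (1/12)[1*(8)*conj(2) + 1*(4)*conj(2) + 2*(-2)*conj(-1) + 2*(2)*conj(-1) + 3*(-4)*conj(0) + 3*(0)*conj(0)]
      = (1/12)[(16) + (8) + (4) + (-4) + (0) + (0)] = 24/12 = 2
Dimension check: dim(rho) = sum (mult * dim) = 0*1 + 2*1 + 0*1 + 2*1 + 0*2 + 2*2 = 8 = chi_rho(e) = 8.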